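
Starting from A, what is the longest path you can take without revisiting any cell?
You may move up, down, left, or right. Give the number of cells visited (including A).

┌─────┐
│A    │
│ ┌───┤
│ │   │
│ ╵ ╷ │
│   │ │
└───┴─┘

Finding longest simple path using DFS:
Start: (0, 0)
Longest path visits 7 cells
Path: A → down → down → right → up → right → down

Solution:

┌─────┐
│A    │
│ ┌───┤
│↓│↱ ↓│
│ ╵ ╷ │
│↳ ↑│B│
└───┴─┘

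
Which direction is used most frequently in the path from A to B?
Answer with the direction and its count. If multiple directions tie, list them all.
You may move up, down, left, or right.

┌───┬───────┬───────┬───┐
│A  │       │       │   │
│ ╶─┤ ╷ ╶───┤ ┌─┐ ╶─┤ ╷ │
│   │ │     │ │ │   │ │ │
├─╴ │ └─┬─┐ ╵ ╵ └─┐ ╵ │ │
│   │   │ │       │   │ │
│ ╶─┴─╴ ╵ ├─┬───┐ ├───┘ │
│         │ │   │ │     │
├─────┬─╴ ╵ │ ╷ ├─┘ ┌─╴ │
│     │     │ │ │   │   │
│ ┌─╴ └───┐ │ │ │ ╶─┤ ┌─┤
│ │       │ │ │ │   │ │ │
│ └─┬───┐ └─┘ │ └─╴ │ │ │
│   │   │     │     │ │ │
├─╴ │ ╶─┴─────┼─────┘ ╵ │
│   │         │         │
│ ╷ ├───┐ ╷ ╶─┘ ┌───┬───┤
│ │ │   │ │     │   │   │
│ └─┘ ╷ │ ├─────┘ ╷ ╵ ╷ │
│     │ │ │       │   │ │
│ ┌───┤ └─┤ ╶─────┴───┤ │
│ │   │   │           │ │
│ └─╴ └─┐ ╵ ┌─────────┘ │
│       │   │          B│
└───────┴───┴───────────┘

Directions: down, right, down, left, down, right, right, right, up, left, up, up, right, down, right, right, down, right, up, up, right, right, down, right, down, right, up, up, right, down, down, down, left, left, down, left, down, right, down, left, left, up, up, up, left, down, down, down, left, left, up, left, left, up, left, left, down, down, right, down, left, down, down, right, right, up, right, down, down, right, down, right, up, up, right, right, right, up, right, down, right, up, right, down, down, down
Counts: {'down': 28, 'right': 26, 'left': 15, 'up': 17}
Most common: down (28 times)

Solution:

┌───┬───────┬───────┬───┐
│A  │↱ ↓    │↱ → ↓  │↱ ↓│
│ ╶─┤ ╷ ╶───┤ ┌─┐ ╶─┤ ╷ │
│↳ ↓│↑│↳ → ↓│↑│ │↳ ↓│↑│↓│
├─╴ │ └─┬─┐ ╵ ╵ └─┐ ╵ │ │
│↓ ↲│↑ ↰│ │↳ ↑    │↳ ↑│↓│
│ ╶─┴─╴ ╵ ├─┬───┐ ├───┘ │
│↳ → → ↑  │ │↓ ↰│ │↓ ← ↲│
├─────┬─╴ ╵ │ ╷ ├─┘ ┌─╴ │
│↓ ← ↰│     │↓│↑│↓ ↲│   │
│ ┌─╴ └───┐ │ │ │ ╶─┤ ┌─┤
│↓│  ↑ ← ↰│ │↓│↑│↳ ↓│ │ │
│ └─┬───┐ └─┘ │ └─╴ │ │ │
│↳ ↓│   │↑ ← ↲│↑ ← ↲│ │ │
├─╴ │ ╶─┴─────┼─────┘ ╵ │
│↓ ↲│         │         │
│ ╷ ├───┐ ╷ ╶─┘ ┌───┬───┤
│↓│ │↱ ↓│ │     │↱ ↓│↱ ↓│
│ └─┘ ╷ │ ├─────┘ ╷ ╵ ╷ │
│↳ → ↑│↓│ │↱ → → ↑│↳ ↑│↓│
│ ┌───┤ └─┤ ╶─────┴───┤ │
│ │   │↳ ↓│↑          │↓│
│ └─╴ └─┐ ╵ ┌─────────┘ │
│       │↳ ↑│          B│
└───────┴───┴───────────┘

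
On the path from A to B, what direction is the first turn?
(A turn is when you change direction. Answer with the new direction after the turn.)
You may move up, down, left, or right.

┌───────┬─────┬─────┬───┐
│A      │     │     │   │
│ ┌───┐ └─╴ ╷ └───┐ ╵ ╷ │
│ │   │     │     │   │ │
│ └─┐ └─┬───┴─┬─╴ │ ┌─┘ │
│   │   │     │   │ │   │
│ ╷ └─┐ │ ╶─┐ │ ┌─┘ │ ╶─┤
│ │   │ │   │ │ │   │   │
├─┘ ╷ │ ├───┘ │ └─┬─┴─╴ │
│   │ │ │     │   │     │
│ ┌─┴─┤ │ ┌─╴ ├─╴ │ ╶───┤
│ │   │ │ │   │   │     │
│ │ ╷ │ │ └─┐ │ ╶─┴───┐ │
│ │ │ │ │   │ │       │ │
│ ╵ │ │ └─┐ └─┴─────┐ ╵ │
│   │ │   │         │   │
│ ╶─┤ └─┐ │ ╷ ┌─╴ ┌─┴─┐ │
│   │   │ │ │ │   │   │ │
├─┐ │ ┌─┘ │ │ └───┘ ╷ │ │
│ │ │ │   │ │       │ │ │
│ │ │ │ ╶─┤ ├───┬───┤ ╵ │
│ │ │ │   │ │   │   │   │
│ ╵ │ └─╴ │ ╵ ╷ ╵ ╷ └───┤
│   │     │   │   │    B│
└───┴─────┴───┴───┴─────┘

Directions: right, right, right, down, right, right, up, right, down, right, right, down, left, down, down, right, down, left, down, right, right, right, down, right, down, down, down, left, up, up, left, down, left, left, left, up, up, left, down, down, down, down, right, up, right, down, right, up, right, down, right, right
First turn direction: down

Solution:

┌───────┬─────┬─────┬───┐
│A → → ↓│  ↱ ↓│     │   │
│ ┌───┐ └─╴ ╷ └───┐ ╵ ╷ │
│ │   │↳ → ↑│↳ → ↓│   │ │
│ └─┐ └─┬───┴─┬─╴ │ ┌─┘ │
│   │   │     │↓ ↲│ │   │
│ ╷ └─┐ │ ╶─┐ │ ┌─┘ │ ╶─┤
│ │   │ │   │ │↓│   │   │
├─┘ ╷ │ ├───┘ │ └─┬─┴─╴ │
│   │ │ │     │↳ ↓│     │
│ ┌─┴─┤ │ ┌─╴ ├─╴ │ ╶───┤
│ │   │ │ │   │↓ ↲│     │
│ │ ╷ │ │ └─┐ │ ╶─┴───┐ │
│ │ │ │ │   │ │↳ → → ↓│ │
│ ╵ │ │ └─┐ └─┴─────┐ ╵ │
│   │ │   │↓ ↰      │↳ ↓│
│ ╶─┤ └─┐ │ ╷ ┌─╴ ┌─┴─┐ │
│   │   │ │↓│↑│   │↓ ↰│↓│
├─┐ │ ┌─┘ │ │ └───┘ ╷ │ │
│ │ │ │   │↓│↑ ← ← ↲│↑│↓│
│ │ │ │ ╶─┤ ├───┬───┤ ╵ │
│ │ │ │   │↓│↱ ↓│↱ ↓│↑ ↲│
│ ╵ │ └─╴ │ ╵ ╷ ╵ ╷ └───┤
│   │     │↳ ↑│↳ ↑│↳ → B│
└───┴─────┴───┴───┴─────┘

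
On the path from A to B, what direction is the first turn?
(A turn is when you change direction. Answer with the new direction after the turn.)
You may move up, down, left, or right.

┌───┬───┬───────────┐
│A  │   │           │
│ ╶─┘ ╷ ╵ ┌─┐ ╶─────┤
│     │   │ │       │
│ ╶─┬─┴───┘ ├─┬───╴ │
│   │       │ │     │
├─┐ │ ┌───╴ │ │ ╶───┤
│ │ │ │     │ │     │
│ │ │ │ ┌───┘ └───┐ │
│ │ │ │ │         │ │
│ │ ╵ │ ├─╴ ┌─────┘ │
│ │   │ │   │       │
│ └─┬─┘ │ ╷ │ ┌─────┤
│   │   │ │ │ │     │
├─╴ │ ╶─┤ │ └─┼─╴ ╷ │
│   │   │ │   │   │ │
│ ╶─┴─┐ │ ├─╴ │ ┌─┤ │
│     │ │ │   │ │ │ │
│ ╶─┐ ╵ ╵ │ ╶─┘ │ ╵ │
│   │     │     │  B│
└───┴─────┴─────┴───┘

Directions: down, down, right, down, down, down, right, up, up, up, right, right, right, down, left, left, down, down, down, left, down, right, down, down, right, up, up, up, up, right, down, down, right, down, left, down, right, right, up, up, right, up, right, down, down, down
First turn direction: right

Solution:

┌───┬───┬───────────┐
│A  │   │           │
│ ╶─┘ ╷ ╵ ┌─┐ ╶─────┤
│↓    │   │ │       │
│ ╶─┬─┴───┘ ├─┬───╴ │
│↳ ↓│↱ → → ↓│ │     │
├─┐ │ ┌───╴ │ │ ╶───┤
│ │↓│↑│↓ ← ↲│ │     │
│ │ │ │ ┌───┘ └───┐ │
│ │↓│↑│↓│         │ │
│ │ ╵ │ ├─╴ ┌─────┘ │
│ │↳ ↑│↓│↱ ↓│       │
│ └─┬─┘ │ ╷ │ ┌─────┤
│   │↓ ↲│↑│↓│ │  ↱ ↓│
├─╴ │ ╶─┤ │ └─┼─╴ ╷ │
│   │↳ ↓│↑│↳ ↓│↱ ↑│↓│
│ ╶─┴─┐ │ ├─╴ │ ┌─┤ │
│     │↓│↑│↓ ↲│↑│ │↓│
│ ╶─┐ ╵ ╵ │ ╶─┘ │ ╵ │
│   │  ↳ ↑│↳ → ↑│  B│
└───┴─────┴─────┴───┘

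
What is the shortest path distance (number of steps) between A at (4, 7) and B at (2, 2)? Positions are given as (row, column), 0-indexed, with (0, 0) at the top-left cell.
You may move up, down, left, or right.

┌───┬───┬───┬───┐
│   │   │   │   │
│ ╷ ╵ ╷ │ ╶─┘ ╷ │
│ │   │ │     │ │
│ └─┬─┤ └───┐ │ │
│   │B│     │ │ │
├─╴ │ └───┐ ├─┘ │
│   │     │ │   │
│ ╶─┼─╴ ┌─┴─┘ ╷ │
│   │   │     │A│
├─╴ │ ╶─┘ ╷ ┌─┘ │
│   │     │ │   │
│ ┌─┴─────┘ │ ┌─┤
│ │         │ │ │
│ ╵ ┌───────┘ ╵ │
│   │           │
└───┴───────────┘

Finding path from (4, 7) to (2, 2):
Path: (4,7) → (3,7) → (3,6) → (4,6) → (4,5) → (4,4) → (5,4) → (5,3) → (5,2) → (4,2) → (4,3) → (3,3) → (3,2) → (2,2)
Distance: 13 steps

Solution:

┌───┬───┬───┬───┐
│   │   │   │   │
│ ╷ ╵ ╷ │ ╶─┘ ╷ │
│ │   │ │     │ │
│ └─┬─┤ └───┐ │ │
│   │B│     │ │ │
├─╴ │ └───┐ ├─┘ │
│   │↑ ↰  │ │↓ ↰│
│ ╶─┼─╴ ┌─┴─┘ ╷ │
│   │↱ ↑│↓ ← ↲│A│
├─╴ │ ╶─┘ ╷ ┌─┘ │
│   │↑ ← ↲│ │   │
│ ┌─┴─────┘ │ ┌─┤
│ │         │ │ │
│ ╵ ┌───────┘ ╵ │
│   │           │
└───┴───────────┘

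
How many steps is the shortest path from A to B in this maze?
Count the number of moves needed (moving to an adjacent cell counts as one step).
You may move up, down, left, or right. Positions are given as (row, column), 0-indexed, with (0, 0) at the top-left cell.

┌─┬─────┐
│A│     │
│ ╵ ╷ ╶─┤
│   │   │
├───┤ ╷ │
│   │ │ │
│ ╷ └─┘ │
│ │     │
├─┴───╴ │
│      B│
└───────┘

Using BFS to find shortest path:
Start: (0, 0), End: (4, 3)
Path found:
(0,0) → (1,0) → (1,1) → (0,1) → (0,2) → (1,2) → (1,3) → (2,3) → (3,3) → (4,3)
Number of steps: 9

Solution:

┌─┬─────┐
│A│↱ ↓  │
│ ╵ ╷ ╶─┤
│↳ ↑│↳ ↓│
├───┤ ╷ │
│   │ │↓│
│ ╷ └─┘ │
│ │    ↓│
├─┴───╴ │
│      B│
└───────┘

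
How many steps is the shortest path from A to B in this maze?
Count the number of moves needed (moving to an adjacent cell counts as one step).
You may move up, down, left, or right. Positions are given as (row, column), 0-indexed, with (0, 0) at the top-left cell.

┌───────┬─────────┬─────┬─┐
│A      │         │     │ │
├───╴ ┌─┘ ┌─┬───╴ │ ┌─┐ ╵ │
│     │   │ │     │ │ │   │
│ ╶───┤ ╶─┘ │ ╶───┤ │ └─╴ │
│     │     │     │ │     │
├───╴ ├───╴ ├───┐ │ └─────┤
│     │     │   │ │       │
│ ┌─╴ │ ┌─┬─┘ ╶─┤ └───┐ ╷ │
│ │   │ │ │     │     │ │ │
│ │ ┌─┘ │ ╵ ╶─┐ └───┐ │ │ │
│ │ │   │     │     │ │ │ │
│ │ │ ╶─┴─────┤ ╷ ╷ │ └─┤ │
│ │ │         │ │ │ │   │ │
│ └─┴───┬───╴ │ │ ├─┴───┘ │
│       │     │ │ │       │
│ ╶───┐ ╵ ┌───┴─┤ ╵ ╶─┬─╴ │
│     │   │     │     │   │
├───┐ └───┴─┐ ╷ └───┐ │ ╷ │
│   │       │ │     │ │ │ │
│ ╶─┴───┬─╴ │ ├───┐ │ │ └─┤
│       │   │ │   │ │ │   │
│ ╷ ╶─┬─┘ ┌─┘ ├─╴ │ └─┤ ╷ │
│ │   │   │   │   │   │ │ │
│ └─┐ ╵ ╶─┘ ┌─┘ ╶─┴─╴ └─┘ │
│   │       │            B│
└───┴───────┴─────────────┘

Using BFS to find shortest path:
Start: (0, 0), End: (12, 12)
Path found:
(0,0) → (0,1) → (0,2) → (1,2) → (1,1) → (1,0) → (2,0) → (2,1) → (2,2) → (3,2) → (3,1) → (3,0) → (4,0) → (5,0) → (6,0) → (7,0) → (8,0) → (8,1) → (8,2) → (9,2) → (9,3) → (9,4) → (9,5) → (10,5) → (10,4) → (11,4) → (11,3) → (12,3) → (12,4) → (12,5) → (11,5) → (11,6) → (10,6) → (9,6) → (8,6) → (8,7) → (9,7) → (9,8) → (9,9) → (10,9) → (11,9) → (11,10) → (12,10) → (12,11) → (12,12)
Number of steps: 44

Solution:

┌───────┬─────────┬─────┬─┐
│A → ↓  │         │     │ │
├───╴ ┌─┘ ┌─┬───╴ │ ┌─┐ ╵ │
│↓ ← ↲│   │ │     │ │ │   │
│ ╶───┤ ╶─┘ │ ╶───┤ │ └─╴ │
│↳ → ↓│     │     │ │     │
├───╴ ├───╴ ├───┐ │ └─────┤
│↓ ← ↲│     │   │ │       │
│ ┌─╴ │ ┌─┬─┘ ╶─┤ └───┐ ╷ │
│↓│   │ │ │     │     │ │ │
│ │ ┌─┘ │ ╵ ╶─┐ └───┐ │ │ │
│↓│ │   │     │     │ │ │ │
│ │ │ ╶─┴─────┤ ╷ ╷ │ └─┤ │
│↓│ │         │ │ │ │   │ │
│ └─┴───┬───╴ │ │ ├─┴───┘ │
│↓      │     │ │ │       │
│ ╶───┐ ╵ ┌───┴─┤ ╵ ╶─┬─╴ │
│↳ → ↓│   │  ↱ ↓│     │   │
├───┐ └───┴─┐ ╷ └───┐ │ ╷ │
│   │↳ → → ↓│↑│↳ → ↓│ │ │ │
│ ╶─┴───┬─╴ │ ├───┐ │ │ └─┤
│       │↓ ↲│↑│   │↓│ │   │
│ ╷ ╶─┬─┘ ┌─┘ ├─╴ │ └─┤ ╷ │
│ │   │↓ ↲│↱ ↑│   │↳ ↓│ │ │
│ └─┐ ╵ ╶─┘ ┌─┘ ╶─┴─╴ └─┘ │
│   │  ↳ → ↑│        ↳ → B│
└───┴───────┴─────────────┘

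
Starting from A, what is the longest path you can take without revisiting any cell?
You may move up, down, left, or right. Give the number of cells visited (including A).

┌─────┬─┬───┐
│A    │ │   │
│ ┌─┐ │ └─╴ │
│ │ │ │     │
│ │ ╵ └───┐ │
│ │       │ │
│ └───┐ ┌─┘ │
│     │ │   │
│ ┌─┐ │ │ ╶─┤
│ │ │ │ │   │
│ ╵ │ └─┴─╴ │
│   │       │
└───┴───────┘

Finding longest simple path using DFS:
Start: (0, 0)
Longest path visits 20 cells
Path: A → down → down → down → right → right → down → down → right → right → right → up → left → up → right → up → up → left → left → up

Solution:

┌─────┬─┬───┐
│A    │B│   │
│ ┌─┐ │ └─╴ │
│↓│ │ │↑ ← ↰│
│ │ ╵ └───┐ │
│↓│       │↑│
│ └───┐ ┌─┘ │
│↳ → ↓│ │↱ ↑│
│ ┌─┐ │ │ ╶─┤
│ │ │↓│ │↑ ↰│
│ ╵ │ └─┴─╴ │
│   │↳ → → ↑│
└───┴───────┘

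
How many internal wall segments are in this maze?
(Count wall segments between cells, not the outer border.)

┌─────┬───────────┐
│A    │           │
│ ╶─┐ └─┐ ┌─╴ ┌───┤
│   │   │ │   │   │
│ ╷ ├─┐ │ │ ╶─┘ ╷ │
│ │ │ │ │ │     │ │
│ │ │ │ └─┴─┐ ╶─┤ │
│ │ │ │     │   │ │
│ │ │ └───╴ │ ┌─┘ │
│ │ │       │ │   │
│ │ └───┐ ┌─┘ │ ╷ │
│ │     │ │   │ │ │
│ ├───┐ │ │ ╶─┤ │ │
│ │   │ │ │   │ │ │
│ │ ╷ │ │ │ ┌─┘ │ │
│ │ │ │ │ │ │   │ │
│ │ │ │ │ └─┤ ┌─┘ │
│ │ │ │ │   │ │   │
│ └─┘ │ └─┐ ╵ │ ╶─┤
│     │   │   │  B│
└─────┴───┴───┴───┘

Counting internal wall segments:
Total internal walls: 72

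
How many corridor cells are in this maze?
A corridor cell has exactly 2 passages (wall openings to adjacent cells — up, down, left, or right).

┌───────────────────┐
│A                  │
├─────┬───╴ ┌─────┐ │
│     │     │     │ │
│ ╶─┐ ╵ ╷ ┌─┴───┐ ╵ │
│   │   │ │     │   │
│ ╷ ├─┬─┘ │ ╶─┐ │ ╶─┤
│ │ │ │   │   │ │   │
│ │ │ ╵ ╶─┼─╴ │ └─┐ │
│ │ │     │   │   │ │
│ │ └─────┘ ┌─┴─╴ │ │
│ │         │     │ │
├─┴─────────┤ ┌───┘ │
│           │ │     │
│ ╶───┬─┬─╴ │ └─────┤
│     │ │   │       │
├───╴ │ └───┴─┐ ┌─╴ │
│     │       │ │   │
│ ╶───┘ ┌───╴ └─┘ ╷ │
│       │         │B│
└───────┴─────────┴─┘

Counting cells with exactly 2 passages:
Total corridor cells: 80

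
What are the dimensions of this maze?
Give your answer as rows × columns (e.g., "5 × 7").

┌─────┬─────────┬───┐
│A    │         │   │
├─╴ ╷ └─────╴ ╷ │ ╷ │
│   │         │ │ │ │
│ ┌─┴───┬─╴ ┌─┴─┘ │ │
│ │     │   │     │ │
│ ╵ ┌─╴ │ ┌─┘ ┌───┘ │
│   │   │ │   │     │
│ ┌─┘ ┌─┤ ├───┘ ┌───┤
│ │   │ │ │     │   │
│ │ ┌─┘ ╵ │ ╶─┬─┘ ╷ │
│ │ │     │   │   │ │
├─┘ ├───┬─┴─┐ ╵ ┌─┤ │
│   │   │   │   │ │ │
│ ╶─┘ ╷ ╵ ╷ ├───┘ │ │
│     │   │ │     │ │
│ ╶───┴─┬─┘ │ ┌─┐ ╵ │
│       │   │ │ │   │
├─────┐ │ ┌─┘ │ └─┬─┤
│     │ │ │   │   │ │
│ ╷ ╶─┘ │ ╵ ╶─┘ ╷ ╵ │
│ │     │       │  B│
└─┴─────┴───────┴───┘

Counting the maze dimensions:
Rows (vertical): 11
Columns (horizontal): 10
Dimensions: 11 × 10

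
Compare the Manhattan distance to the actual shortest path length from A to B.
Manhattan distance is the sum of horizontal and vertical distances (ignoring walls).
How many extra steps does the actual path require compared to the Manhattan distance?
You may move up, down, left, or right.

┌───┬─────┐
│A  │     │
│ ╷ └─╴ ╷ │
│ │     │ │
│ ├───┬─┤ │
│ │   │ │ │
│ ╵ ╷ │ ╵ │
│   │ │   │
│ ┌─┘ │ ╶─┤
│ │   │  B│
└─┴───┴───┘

Manhattan distance: |4 - 0| + |4 - 0| = 8
Actual path length: 12
Extra steps: 12 - 8 = 4

Solution:

┌───┬─────┐
│A ↓│  ↱ ↓│
│ ╷ └─╴ ╷ │
│ │↳ → ↑│↓│
│ ├───┬─┤ │
│ │   │ │↓│
│ ╵ ╷ │ ╵ │
│   │ │↓ ↲│
│ ┌─┘ │ ╶─┤
│ │   │↳ B│
└─┴───┴───┘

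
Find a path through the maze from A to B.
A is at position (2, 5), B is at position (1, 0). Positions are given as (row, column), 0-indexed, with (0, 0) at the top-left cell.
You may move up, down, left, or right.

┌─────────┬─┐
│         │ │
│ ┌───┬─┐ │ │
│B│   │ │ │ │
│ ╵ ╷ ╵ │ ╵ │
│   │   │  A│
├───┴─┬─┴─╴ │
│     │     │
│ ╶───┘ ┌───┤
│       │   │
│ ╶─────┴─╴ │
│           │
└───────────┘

Finding the shortest path from (2, 5) to (1, 0):
Path length: 8 steps
Directions: left → up → up → left → left → left → left → down

Solution:

┌─────────┬─┐
│↓ ← ← ← ↰│ │
│ ┌───┬─┐ │ │
│B│   │ │↑│ │
│ ╵ ╷ ╵ │ ╵ │
│   │   │↑ A│
├───┴─┬─┴─╴ │
│     │     │
│ ╶───┘ ┌───┤
│       │   │
│ ╶─────┴─╴ │
│           │
└───────────┘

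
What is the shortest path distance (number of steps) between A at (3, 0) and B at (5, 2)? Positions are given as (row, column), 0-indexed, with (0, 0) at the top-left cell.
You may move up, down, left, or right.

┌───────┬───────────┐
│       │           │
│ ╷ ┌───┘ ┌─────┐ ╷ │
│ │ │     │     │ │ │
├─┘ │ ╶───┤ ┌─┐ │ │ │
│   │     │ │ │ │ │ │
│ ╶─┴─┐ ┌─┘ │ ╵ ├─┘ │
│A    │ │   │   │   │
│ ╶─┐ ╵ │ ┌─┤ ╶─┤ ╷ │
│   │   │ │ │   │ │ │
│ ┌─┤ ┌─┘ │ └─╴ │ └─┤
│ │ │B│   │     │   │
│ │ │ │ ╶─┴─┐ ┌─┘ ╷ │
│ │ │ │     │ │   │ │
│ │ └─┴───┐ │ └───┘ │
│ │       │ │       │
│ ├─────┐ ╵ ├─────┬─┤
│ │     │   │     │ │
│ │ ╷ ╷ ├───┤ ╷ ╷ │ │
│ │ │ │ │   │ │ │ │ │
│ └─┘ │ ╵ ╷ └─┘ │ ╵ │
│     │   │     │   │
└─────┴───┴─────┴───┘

Finding path from (3, 0) to (5, 2):
Path: (3,0) → (3,1) → (3,2) → (4,2) → (5,2)
Distance: 4 steps

Solution:

┌───────┬───────────┐
│       │           │
│ ╷ ┌───┘ ┌─────┐ ╷ │
│ │ │     │     │ │ │
├─┘ │ ╶───┤ ┌─┐ │ │ │
│   │     │ │ │ │ │ │
│ ╶─┴─┐ ┌─┘ │ ╵ ├─┘ │
│A → ↓│ │   │   │   │
│ ╶─┐ ╵ │ ┌─┤ ╶─┤ ╷ │
│   │↓  │ │ │   │ │ │
│ ┌─┤ ┌─┘ │ └─╴ │ └─┤
│ │ │B│   │     │   │
│ │ │ │ ╶─┴─┐ ┌─┘ ╷ │
│ │ │ │     │ │   │ │
│ │ └─┴───┐ │ └───┘ │
│ │       │ │       │
│ ├─────┐ ╵ ├─────┬─┤
│ │     │   │     │ │
│ │ ╷ ╷ ├───┤ ╷ ╷ │ │
│ │ │ │ │   │ │ │ │ │
│ └─┘ │ ╵ ╷ └─┘ │ ╵ │
│     │   │     │   │
└─────┴───┴─────┴───┘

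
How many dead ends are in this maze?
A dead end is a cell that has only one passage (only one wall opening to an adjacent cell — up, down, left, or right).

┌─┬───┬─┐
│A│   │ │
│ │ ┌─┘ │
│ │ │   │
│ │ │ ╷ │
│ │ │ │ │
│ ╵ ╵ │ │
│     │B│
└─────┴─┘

Checking each cell for number of passages:

Dead ends found at positions:
  (0, 0)
  (0, 2)
  (0, 3)
  (3, 3)
Total dead ends: 4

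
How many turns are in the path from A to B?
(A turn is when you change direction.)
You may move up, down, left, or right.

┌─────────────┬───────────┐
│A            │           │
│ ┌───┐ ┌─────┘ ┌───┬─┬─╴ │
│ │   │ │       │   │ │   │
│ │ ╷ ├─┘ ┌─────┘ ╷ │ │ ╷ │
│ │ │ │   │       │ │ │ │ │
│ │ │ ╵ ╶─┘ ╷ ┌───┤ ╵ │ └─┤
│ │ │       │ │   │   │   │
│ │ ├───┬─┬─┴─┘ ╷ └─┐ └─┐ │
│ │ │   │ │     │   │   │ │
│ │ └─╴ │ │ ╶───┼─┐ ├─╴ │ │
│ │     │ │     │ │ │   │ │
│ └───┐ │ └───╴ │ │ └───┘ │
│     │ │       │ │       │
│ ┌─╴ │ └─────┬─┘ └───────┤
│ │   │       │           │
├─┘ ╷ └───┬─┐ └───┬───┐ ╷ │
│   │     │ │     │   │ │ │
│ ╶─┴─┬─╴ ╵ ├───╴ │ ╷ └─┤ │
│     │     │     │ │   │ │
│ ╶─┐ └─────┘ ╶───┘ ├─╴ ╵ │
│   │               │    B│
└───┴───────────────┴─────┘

Directions: down, down, down, down, down, down, right, right, down, left, down, left, down, right, right, down, right, right, right, right, right, right, right, up, up, right, down, right, down, right
Number of turns: 15

Solution:

┌─────────────┬───────────┐
│A            │           │
│ ┌───┐ ┌─────┘ ┌───┬─┬─╴ │
│↓│   │ │       │   │ │   │
│ │ ╷ ├─┘ ┌─────┘ ╷ │ │ ╷ │
│↓│ │ │   │       │ │ │ │ │
│ │ │ ╵ ╶─┘ ╷ ┌───┤ ╵ │ └─┤
│↓│ │       │ │   │   │   │
│ │ ├───┬─┬─┴─┘ ╷ └─┐ └─┐ │
│↓│ │   │ │     │   │   │ │
│ │ └─╴ │ │ ╶───┼─┐ ├─╴ │ │
│↓│     │ │     │ │ │   │ │
│ └───┐ │ └───╴ │ │ └───┘ │
│↳ → ↓│ │       │ │       │
│ ┌─╴ │ └─────┬─┘ └───────┤
│ │↓ ↲│       │           │
├─┘ ╷ └───┬─┐ └───┬───┐ ╷ │
│↓ ↲│     │ │     │↱ ↓│ │ │
│ ╶─┴─┬─╴ ╵ ├───╴ │ ╷ └─┤ │
│↳ → ↓│     │     │↑│↳ ↓│ │
│ ╶─┐ └─────┘ ╶───┘ ├─╴ ╵ │
│   │↳ → → → → → → ↑│  ↳ B│
└───┴───────────────┴─────┘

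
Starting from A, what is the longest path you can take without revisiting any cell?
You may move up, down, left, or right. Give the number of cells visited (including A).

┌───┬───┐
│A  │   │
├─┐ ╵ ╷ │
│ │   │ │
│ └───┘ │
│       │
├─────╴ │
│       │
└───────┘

Finding longest simple path using DFS:
Start: (0, 0)
Longest path visits 12 cells
Path: A → right → down → right → up → right → down → down → down → left → left → left

Solution:

┌───┬───┐
│A ↓│↱ ↓│
├─┐ ╵ ╷ │
│ │↳ ↑│↓│
│ └───┘ │
│      ↓│
├─────╴ │
│B ← ← ↲│
└───────┘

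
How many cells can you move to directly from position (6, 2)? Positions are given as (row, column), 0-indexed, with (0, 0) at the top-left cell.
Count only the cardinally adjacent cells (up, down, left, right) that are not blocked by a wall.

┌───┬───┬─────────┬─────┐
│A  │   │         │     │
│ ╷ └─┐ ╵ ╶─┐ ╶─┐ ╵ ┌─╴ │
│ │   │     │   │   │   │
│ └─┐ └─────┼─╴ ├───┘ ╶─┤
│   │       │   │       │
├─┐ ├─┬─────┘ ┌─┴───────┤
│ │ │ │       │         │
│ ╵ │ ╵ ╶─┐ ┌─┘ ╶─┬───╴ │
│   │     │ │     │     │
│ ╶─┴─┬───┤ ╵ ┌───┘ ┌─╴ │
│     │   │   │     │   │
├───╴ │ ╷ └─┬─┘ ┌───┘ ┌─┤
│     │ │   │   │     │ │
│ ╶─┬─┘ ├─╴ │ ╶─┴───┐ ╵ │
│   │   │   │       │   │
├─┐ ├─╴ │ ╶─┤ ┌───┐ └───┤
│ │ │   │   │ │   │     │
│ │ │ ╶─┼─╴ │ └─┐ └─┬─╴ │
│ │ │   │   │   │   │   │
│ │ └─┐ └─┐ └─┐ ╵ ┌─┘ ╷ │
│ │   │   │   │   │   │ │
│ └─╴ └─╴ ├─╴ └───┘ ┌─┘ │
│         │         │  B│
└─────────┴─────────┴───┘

Checking passable neighbors of (6, 2):
Neighbors: (5, 2), (6, 1)
Count: 2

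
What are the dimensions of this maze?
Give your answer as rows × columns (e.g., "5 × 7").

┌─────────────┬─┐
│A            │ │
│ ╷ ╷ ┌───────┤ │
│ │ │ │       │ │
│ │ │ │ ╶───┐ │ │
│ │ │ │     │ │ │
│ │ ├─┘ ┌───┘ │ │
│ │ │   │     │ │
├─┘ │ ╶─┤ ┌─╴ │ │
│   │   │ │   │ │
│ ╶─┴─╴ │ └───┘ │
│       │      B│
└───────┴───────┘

Counting the maze dimensions:
Rows (vertical): 6
Columns (horizontal): 8
Dimensions: 6 × 8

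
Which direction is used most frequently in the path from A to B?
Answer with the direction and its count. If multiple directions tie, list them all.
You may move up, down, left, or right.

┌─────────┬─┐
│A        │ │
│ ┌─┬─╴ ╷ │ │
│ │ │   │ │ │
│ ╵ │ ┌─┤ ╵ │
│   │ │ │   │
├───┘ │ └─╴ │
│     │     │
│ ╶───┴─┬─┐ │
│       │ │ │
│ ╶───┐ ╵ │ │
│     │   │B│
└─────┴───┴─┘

Directions: right, right, right, right, down, down, right, down, down, down
Counts: {'right': 5, 'down': 5}
Most common: down and right (tied at 5 times each)

Solution:

┌─────────┬─┐
│A → → → ↓│ │
│ ┌─┬─╴ ╷ │ │
│ │ │   │↓│ │
│ ╵ │ ┌─┤ ╵ │
│   │ │ │↳ ↓│
├───┘ │ └─╴ │
│     │    ↓│
│ ╶───┴─┬─┐ │
│       │ │↓│
│ ╶───┐ ╵ │ │
│     │   │B│
└─────┴───┴─┘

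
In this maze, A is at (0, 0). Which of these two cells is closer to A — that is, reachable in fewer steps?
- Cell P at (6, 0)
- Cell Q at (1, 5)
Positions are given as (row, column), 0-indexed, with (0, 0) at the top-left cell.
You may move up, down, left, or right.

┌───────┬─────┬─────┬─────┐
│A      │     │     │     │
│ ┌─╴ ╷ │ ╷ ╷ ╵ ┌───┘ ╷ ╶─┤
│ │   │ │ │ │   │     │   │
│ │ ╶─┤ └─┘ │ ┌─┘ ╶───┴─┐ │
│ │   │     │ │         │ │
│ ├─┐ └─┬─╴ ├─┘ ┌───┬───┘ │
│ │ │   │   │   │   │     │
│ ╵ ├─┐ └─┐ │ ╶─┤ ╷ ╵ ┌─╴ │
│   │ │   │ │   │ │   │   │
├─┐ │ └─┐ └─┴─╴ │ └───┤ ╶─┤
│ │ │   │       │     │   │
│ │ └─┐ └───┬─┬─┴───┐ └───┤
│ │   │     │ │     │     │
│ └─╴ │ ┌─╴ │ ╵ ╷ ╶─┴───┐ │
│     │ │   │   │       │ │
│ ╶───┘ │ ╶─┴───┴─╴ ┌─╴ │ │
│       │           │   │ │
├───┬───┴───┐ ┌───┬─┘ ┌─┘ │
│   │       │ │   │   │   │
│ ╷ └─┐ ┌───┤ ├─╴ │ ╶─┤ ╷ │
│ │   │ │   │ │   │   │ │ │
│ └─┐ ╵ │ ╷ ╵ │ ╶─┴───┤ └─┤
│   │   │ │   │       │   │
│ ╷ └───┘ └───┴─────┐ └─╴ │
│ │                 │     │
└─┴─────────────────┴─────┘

Shortest path A → P at (6, 0): 12 steps
Shortest path A → Q at (1, 5): 8 steps

Q is closer (8 steps vs 12 steps).

Path to P:

┌───────┬─────┬─────┬─────┐
│A      │     │     │     │
│ ┌─╴ ╷ │ ╷ ╷ ╵ ┌───┘ ╷ ╶─┤
│↓│   │ │ │ │   │     │   │
│ │ ╶─┤ └─┘ │ ┌─┘ ╶───┴─┐ │
│↓│   │     │ │         │ │
│ ├─┐ └─┬─╴ ├─┘ ┌───┬───┘ │
│↓│ │   │   │   │   │     │
│ ╵ ├─┐ └─┐ │ ╶─┤ ╷ ╵ ┌─╴ │
│↳ ↓│ │   │ │   │ │   │   │
├─┐ │ └─┐ └─┴─╴ │ └───┤ ╶─┤
│ │↓│   │       │     │   │
│ │ └─┐ └───┬─┬─┴───┐ └───┤
│P│↳ ↓│     │ │     │     │
│ └─╴ │ ┌─╴ │ ╵ ╷ ╶─┴───┐ │
│↑ ← ↲│ │   │   │       │ │
│ ╶───┘ │ ╶─┴───┴─╴ ┌─╴ │ │
│       │           │   │ │
├───┬───┴───┐ ┌───┬─┘ ┌─┘ │
│   │       │ │   │   │   │
│ ╷ └─┐ ┌───┤ ├─╴ │ ╶─┤ ╷ │
│ │   │ │   │ │   │   │ │ │
│ └─┐ ╵ │ ╷ ╵ │ ╶─┴───┤ └─┤
│   │   │ │   │       │   │
│ ╷ └───┘ └───┴─────┐ └─╴ │
│ │                 │     │
└─┴─────────────────┴─────┘

Path to Q:

┌───────┬─────┬─────┬─────┐
│A → → ↓│     │     │     │
│ ┌─╴ ╷ │ ╷ ╷ ╵ ┌───┘ ╷ ╶─┤
│ │   │↓│ │Q│   │     │   │
│ │ ╶─┤ └─┘ │ ┌─┘ ╶───┴─┐ │
│ │   │↳ → ↑│ │         │ │
│ ├─┐ └─┬─╴ ├─┘ ┌───┬───┘ │
│ │ │   │   │   │   │     │
│ ╵ ├─┐ └─┐ │ ╶─┤ ╷ ╵ ┌─╴ │
│   │ │   │ │   │ │   │   │
├─┐ │ └─┐ └─┴─╴ │ └───┤ ╶─┤
│ │ │   │       │     │   │
│ │ └─┐ └───┬─┬─┴───┐ └───┤
│ │   │     │ │     │     │
│ └─╴ │ ┌─╴ │ ╵ ╷ ╶─┴───┐ │
│     │ │   │   │       │ │
│ ╶───┘ │ ╶─┴───┴─╴ ┌─╴ │ │
│       │           │   │ │
├───┬───┴───┐ ┌───┬─┘ ┌─┘ │
│   │       │ │   │   │   │
│ ╷ └─┐ ┌───┤ ├─╴ │ ╶─┤ ╷ │
│ │   │ │   │ │   │   │ │ │
│ └─┐ ╵ │ ╷ ╵ │ ╶─┴───┤ └─┤
│   │   │ │   │       │   │
│ ╷ └───┘ └───┴─────┐ └─╴ │
│ │                 │     │
└─┴─────────────────┴─────┘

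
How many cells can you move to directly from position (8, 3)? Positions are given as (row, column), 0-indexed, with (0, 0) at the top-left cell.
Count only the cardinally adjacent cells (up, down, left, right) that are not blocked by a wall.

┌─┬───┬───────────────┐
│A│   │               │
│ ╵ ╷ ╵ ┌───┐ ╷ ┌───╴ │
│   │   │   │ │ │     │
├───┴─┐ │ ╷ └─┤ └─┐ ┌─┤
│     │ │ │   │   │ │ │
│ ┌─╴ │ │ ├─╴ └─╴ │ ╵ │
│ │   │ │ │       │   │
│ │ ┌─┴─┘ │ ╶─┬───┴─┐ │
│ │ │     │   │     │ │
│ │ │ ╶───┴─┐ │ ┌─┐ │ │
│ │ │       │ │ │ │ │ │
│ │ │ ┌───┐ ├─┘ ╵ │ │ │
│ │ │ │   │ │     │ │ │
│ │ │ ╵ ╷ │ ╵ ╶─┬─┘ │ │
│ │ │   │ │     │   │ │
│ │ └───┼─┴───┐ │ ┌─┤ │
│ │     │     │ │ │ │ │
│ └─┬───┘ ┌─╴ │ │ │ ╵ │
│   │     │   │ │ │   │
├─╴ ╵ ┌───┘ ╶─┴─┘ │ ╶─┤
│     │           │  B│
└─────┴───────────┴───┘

Checking passable neighbors of (8, 3):
Neighbors: (8, 2)
Count: 1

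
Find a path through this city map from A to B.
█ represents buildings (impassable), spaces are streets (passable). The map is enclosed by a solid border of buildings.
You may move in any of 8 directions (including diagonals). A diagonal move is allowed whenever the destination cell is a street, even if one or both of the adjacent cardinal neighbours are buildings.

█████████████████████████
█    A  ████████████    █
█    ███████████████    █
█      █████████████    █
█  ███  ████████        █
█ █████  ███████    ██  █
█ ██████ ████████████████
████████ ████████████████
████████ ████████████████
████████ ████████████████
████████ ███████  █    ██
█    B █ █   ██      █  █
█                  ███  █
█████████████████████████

Finding the shortest path from A to B:
Movement: 8-directional
Path length: 13 steps
Directions: down-left → down-right → down-right → down-right → down-right → down → down → down → down → down → down-left → left → up-left

Solution:

█████████████████████████
█    A  ████████████    █
█   ↘███████████████    █
█    ↘ █████████████    █
█  ███↘ ████████        █
█ █████↘ ███████    ██  █
█ ██████↓████████████████
████████↓████████████████
████████↓████████████████
████████↓████████████████
████████↓███████  █    ██
█    B █↙█   ██      █  █
█     ↖←           ███  █
█████████████████████████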